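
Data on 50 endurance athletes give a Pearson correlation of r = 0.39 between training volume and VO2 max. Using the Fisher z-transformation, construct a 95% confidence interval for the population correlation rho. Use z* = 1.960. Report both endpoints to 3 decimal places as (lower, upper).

(0.125, 0.603)

z_r = atanh(0.39) = 0.411800;  SE = 1/√(n−3) = 1/√47 = 0.145865
z-limits: 0.411800 ± 1.960·0.145865 = 0.411800 ± 0.285895 = [0.125905, 0.697695]
ρ-limits: (tanh 0.125905, tanh 0.697695) = (0.125, 0.603)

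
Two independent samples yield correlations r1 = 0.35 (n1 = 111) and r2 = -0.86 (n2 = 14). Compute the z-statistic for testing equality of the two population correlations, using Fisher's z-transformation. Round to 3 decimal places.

5.241

Fisher z-transforms: z1 = atanh(0.35) = 0.365444, z2 = atanh(-0.86) = -1.293345; difference d = 1.658789
Var(d) = 1/108 + 1/11 = 0.0092593 + 0.0909091 = 0.1001684
z = d/√Var(d) = 1.658789 / √0.1001684 = 1.658789 / 0.316494 = 5.241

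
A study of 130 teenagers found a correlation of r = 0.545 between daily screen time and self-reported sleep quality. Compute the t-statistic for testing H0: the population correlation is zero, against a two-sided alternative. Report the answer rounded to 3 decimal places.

1 − r² = 1 − 0.297025 = 0.702975;  √(1−r²) = 0.838436
√(n−2) = √128 = 11.313708
t = r·√(n−2)/√(1−r²) = 0.545 · 11.313708 / 0.838436 = 7.354

7.354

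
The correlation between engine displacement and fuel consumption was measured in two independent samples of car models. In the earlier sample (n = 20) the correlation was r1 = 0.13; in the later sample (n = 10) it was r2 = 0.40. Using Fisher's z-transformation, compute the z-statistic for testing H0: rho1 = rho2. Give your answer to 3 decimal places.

-0.652

Fisher z-transforms: z1 = atanh(0.13) = 0.130740, z2 = atanh(0.40) = 0.423649; difference d = -0.292909
Var(d) = 1/17 + 1/7 = 0.0588235 + 0.1428571 = 0.2016806
z = d/√Var(d) = -0.292909 / √0.2016806 = -0.292909 / 0.449089 = -0.652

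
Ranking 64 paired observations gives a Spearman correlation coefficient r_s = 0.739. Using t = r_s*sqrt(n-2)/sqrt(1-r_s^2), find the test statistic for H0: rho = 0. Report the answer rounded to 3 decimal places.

1 − r_s² = 1 − 0.546121 = 0.453879;  √(1−r_s²) = 0.673705
√(n−2) = √62 = 7.874008
t = r_s·√(n−2)/√(1−r_s²) = 0.739 · 7.874008 / 0.673705 = 8.637

8.637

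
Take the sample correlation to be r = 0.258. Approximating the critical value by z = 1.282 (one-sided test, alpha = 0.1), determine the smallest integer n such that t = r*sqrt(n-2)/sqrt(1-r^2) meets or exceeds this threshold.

Need r·√(n−2)/√(1−r²) ≥ 1.282
√(n−2) ≥ 1.282·√(1−0.066564) / 0.258 = 1.282·0.966145 / 0.258 = 4.8008
n−2 ≥ 23.0477  ⇒  n ≥ 25.0477
Smallest integer n = 26

26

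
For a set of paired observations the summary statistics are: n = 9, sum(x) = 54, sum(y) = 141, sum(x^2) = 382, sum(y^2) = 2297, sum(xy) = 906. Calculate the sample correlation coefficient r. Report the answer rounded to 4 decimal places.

S_xy = nΣxy − ΣxΣy = 9·906 − 54·141 = 8154 − 7614 = 540
S_xx = nΣx² − (Σx)² = 9·382 − 54² = 3438 − 2916 = 522
S_yy = nΣy² − (Σy)² = 9·2297 − 141² = 20673 − 19881 = 792
r = S_xy / √(S_xx·S_yy) = 540 / √(522·792) = 540 / √413424 = 540 / 642.9806 = 0.8398

0.8398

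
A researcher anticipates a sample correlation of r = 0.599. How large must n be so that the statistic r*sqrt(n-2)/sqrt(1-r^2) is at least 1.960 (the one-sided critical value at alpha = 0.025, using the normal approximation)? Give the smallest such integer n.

r√(n−2)/√(1−r²) ≥ 1.960  ⇔  n−2 ≥ (1.960)²·(1−r²)/r²
(1−r²)/r² = (1−0.358801)/0.358801 = 1.7871
n ≥ 2 + 3.8416·1.7871 = 2 + 6.8653 = 8.8653
⌈8.8653⌉ = 9

9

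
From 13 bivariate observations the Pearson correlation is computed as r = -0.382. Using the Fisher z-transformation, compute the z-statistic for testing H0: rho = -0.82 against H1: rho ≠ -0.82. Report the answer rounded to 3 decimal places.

2.386

Fisher z: atanh(-0.382) = -0.402399, atanh(-0.82) = -1.156817
z = (z_r − z_0)·√(n−3) = (-0.402399 − (-1.156817))·√10 = 0.754418 · 3.162278 = 2.386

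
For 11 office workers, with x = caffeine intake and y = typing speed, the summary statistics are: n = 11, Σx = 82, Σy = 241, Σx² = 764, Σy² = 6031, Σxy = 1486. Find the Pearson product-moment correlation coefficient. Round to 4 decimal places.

-0.9170

S_xy = nΣxy − ΣxΣy = 11·1486 − 82·241 = 16346 − 19762 = -3416
S_xx = nΣx² − (Σx)² = 11·764 − 82² = 8404 − 6724 = 1680
S_yy = nΣy² − (Σy)² = 11·6031 − 241² = 66341 − 58081 = 8260
r = S_xy / √(S_xx·S_yy) = -3416 / √(1680·8260) = -3416 / √13876800 = -3416 / 3725.1577 = -0.9170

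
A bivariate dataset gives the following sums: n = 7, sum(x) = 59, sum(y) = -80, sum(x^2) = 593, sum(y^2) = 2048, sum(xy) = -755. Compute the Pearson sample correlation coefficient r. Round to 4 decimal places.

-0.2450

S_xy = nΣxy − ΣxΣy = 7·(-755) − 59·(-80) = -5285 − (-4720) = -565
S_xx = nΣx² − (Σx)² = 7·593 − 59² = 4151 − 3481 = 670
S_yy = nΣy² − (Σy)² = 7·2048 − (-80)² = 14336 − 6400 = 7936
r = S_xy / √(S_xx·S_yy) = -565 / √(670·7936) = -565 / √5317120 = -565 / 2305.8881 = -0.2450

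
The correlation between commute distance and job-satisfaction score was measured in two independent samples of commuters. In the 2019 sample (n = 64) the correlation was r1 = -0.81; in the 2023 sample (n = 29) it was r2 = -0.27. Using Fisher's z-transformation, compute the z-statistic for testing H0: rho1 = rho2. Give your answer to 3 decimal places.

-3.630

Fisher z-transforms: z1 = atanh(-0.81) = -1.127029, z2 = atanh(-0.27) = -0.276864; difference d = -0.850165
Var(d) = 1/61 + 1/26 = 0.0163934 + 0.0384615 = 0.0548549
z = d/√Var(d) = -0.850165 / √0.0548549 = -0.850165 / 0.234211 = -3.630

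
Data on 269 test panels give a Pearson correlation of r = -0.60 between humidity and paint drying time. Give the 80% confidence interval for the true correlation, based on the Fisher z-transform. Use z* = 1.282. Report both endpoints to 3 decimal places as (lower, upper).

(-0.648, -0.547)

z_r = atanh(-0.60) = -0.693147;  SE = 1/√(n−3) = 1/√266 = 0.061314
z-limits: -0.693147 ± 1.282·0.061314 = -0.693147 ± 0.078605 = [-0.771752, -0.614542]
ρ-limits: (tanh -0.771752, tanh -0.614542) = (-0.648, -0.547)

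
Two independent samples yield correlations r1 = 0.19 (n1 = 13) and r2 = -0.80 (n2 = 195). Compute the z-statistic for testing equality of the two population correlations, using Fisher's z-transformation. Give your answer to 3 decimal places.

z1 = atanh(0.19) = 0.192337,  z2 = atanh(-0.80) = -1.098612
SE = √(1/(n1−3) + 1/(n2−3)) = √(1/10 + 1/192) = √(0.1000000 + 0.0052083) = √0.1052083 = 0.324358
z = (z1 − z2)/SE = (0.192337 − (-1.098612)) / 0.324358 = 1.290949 / 0.324358 = 3.980

3.980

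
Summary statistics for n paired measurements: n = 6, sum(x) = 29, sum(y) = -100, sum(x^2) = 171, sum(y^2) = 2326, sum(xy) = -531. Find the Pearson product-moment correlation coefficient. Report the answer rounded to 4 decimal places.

-0.3343

S_xy = nΣxy − ΣxΣy = 6·(-531) − 29·(-100) = -3186 − (-2900) = -286
S_xx = nΣx² − (Σx)² = 6·171 − 29² = 1026 − 841 = 185
S_yy = nΣy² − (Σy)² = 6·2326 − (-100)² = 13956 − 10000 = 3956
r = S_xy / √(S_xx·S_yy) = -286 / √(185·3956) = -286 / √731860 = -286 / 855.4882 = -0.3343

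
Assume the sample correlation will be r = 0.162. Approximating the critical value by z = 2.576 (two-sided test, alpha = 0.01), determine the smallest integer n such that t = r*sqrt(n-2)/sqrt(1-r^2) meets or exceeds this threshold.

Need r·√(n−2)/√(1−r²) ≥ 2.576
√(n−2) ≥ 2.576·√(1−0.026244) / 0.162 = 2.576·0.986791 / 0.162 = 15.6912
n−2 ≥ 246.2138  ⇒  n ≥ 248.2138
Smallest integer n = 249

249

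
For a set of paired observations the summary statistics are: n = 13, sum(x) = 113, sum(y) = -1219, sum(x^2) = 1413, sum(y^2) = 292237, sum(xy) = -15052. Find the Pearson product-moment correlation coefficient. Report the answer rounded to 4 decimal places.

-0.5090

S_xy = nΣxy − ΣxΣy = 13·(-15052) − 113·(-1219) = -195676 − (-137747) = -57929
S_xx = nΣx² − (Σx)² = 13·1413 − 113² = 18369 − 12769 = 5600
S_yy = nΣy² − (Σy)² = 13·292237 − (-1219)² = 3799081 − 1485961 = 2313120
r = S_xy / √(S_xx·S_yy) = -57929 / √(5600·2313120) = -57929 / √12953472000 = -57929 / 113813.3208 = -0.5090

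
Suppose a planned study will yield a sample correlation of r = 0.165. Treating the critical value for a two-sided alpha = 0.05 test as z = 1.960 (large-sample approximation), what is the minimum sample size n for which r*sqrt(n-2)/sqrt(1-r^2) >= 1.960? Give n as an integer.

140

Need r·√(n−2)/√(1−r²) ≥ 1.960
√(n−2) ≥ 1.960·√(1−0.027225) / 0.165 = 1.960·0.986294 / 0.165 = 11.7160
n−2 ≥ 137.2647  ⇒  n ≥ 139.2647
Smallest integer n = 140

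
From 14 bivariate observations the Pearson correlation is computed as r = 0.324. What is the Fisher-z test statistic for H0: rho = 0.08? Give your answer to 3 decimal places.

0.849

Fisher z: atanh(0.324) = 0.336110, atanh(0.08) = 0.080171
z = (z_r − z_0)·√(n−3) = (0.336110 − 0.080171)·√11 = 0.255939 · 3.316625 = 0.849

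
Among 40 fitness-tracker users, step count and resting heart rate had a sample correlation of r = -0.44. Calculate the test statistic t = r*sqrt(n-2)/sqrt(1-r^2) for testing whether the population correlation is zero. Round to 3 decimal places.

t = r·√(n−2) / √(1−r²) with r = -0.44, n = 40
  = -0.44·√38 / √(1 − 0.1936)
  = -0.44·6.164414 / 0.897998
  = -2.712342 / 0.897998 = -3.020

-3.020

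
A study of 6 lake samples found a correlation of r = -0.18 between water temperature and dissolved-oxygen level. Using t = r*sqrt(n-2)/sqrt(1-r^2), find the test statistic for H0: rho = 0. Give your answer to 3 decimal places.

-0.366

1 − r² = 1 − 0.0324 = 0.9676;  √(1−r²) = 0.983667
√(n−2) = √4 = 2.000000
t = r·√(n−2)/√(1−r²) = -0.18 · 2.000000 / 0.983667 = -0.366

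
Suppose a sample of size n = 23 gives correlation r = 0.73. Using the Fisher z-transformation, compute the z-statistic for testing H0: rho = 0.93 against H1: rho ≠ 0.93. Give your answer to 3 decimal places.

z_r = atanh(0.73) = 0.928727,  z_0 = atanh(0.93) = 1.658390
SE = 1/√(n−3) = 1/√20 = 0.223607
z = (z_r − z_0)/SE = (0.928727 − 1.658390) / 0.223607 = -0.729663 / 0.223607 = -3.263

-3.263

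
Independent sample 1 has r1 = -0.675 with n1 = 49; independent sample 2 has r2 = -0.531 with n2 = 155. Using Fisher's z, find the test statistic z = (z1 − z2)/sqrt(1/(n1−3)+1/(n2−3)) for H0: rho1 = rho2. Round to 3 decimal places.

Fisher z-transforms: z1 = atanh(-0.675) = -0.819872, z2 = atanh(-0.531) = -0.591537; difference d = -0.228335
Var(d) = 1/46 + 1/152 = 0.0217391 + 0.0065789 = 0.0283180
z = d/√Var(d) = -0.228335 / √0.0283180 = -0.228335 / 0.168280 = -1.357

-1.357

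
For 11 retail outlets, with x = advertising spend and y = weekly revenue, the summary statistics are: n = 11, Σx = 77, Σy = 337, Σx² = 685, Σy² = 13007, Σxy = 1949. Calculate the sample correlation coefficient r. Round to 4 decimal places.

Numerator: nΣxy − (Σx)(Σy) = 11·1949 − (77)(337) = -4510
Denominator: √[(nΣx²−(Σx)²)(nΣy²−(Σy)²)]
  nΣx²−(Σx)² = 11·685 − 5929 = 1606;  nΣy²−(Σy)² = 11·13007 − 113569 = 29508
  √(1606·29508) = √47389848 = 6884.0285
r = -4510 / 6884.0285 = -0.6551

-0.6551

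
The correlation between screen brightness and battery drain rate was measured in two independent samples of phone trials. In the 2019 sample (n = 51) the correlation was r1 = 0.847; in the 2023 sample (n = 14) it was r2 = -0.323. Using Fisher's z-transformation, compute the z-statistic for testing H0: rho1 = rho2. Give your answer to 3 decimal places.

4.728

Fisher z-transforms: z1 = atanh(0.847) = 1.245440, z2 = atanh(-0.323) = -0.334993; difference d = 1.580433
Var(d) = 1/48 + 1/11 = 0.0208333 + 0.0909091 = 0.1117424
z = d/√Var(d) = 1.580433 / √0.1117424 = 1.580433 / 0.334279 = 4.728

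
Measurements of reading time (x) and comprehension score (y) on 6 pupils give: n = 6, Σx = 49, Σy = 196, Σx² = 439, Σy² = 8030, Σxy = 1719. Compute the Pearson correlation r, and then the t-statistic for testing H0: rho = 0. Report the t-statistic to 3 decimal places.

1.067

S_xy = nΣxy − ΣxΣy = 6·1719 − 49·196 = 10314 − 9604 = 710
S_xx = nΣx² − (Σx)² = 6·439 − 49² = 2634 − 2401 = 233
S_yy = nΣy² − (Σy)² = 6·8030 − 196² = 48180 − 38416 = 9764
r = S_xy / √(S_xx·S_yy) = 710 / √(233·9764) = 710 / √2275012 = 710 / 1508.3143 = 0.4707
t = r·√(n−2)/√(1−r²) = 0.4707·√4 / √(1−0.221558) = 0.941400 / 0.882294 = 1.067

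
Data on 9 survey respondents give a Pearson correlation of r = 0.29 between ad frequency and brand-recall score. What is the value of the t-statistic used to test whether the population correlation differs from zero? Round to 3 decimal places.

1 − r² = 1 − 0.0841 = 0.9159;  √(1−r²) = 0.957027
√(n−2) = √7 = 2.645751
t = r·√(n−2)/√(1−r²) = 0.29 · 2.645751 / 0.957027 = 0.802

0.802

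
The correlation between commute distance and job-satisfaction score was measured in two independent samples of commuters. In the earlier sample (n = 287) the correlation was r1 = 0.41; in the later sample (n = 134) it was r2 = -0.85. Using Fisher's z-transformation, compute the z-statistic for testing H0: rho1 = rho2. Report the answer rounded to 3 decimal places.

Fisher z-transforms: z1 = atanh(0.41) = 0.435611, z2 = atanh(-0.85) = -1.256153; difference d = 1.691764
Var(d) = 1/284 + 1/131 = 0.0035211 + 0.0076336 = 0.0111547
z = d/√Var(d) = 1.691764 / √0.0111547 = 1.691764 / 0.105616 = 16.018

16.018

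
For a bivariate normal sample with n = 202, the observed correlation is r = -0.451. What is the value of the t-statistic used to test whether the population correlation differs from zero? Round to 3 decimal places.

-7.146

1 − r² = 1 − 0.203401 = 0.796599;  √(1−r²) = 0.892524
√(n−2) = √200 = 14.142136
t = r·√(n−2)/√(1−r²) = -0.451 · 14.142136 / 0.892524 = -7.146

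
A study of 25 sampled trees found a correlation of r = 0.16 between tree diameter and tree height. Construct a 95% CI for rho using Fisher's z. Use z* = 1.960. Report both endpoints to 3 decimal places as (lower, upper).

(-0.251, 0.522)

z_r = atanh(0.16) = 0.161387;  SE = 1/√(n−3) = 1/√22 = 0.213201
z-limits: 0.161387 ± 1.960·0.213201 = 0.161387 ± 0.417874 = [-0.256487, 0.579261]
ρ-limits: (tanh -0.256487, tanh 0.579261) = (-0.251, 0.522)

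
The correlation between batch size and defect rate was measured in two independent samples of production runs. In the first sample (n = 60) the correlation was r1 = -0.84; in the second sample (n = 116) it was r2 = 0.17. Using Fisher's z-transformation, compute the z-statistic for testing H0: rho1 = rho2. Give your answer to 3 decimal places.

-8.573

Fisher z-transforms: z1 = atanh(-0.84) = -1.221174, z2 = atanh(0.17) = 0.171667; difference d = -1.392841
Var(d) = 1/57 + 1/113 = 0.0175439 + 0.0088496 = 0.0263935
z = d/√Var(d) = -1.392841 / √0.0263935 = -1.392841 / 0.162461 = -8.573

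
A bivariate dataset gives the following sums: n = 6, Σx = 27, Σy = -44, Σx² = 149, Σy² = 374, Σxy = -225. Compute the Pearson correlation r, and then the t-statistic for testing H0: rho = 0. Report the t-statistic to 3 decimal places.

-2.067

S_xy = nΣxy − ΣxΣy = 6·(-225) − 27·(-44) = -1350 − (-1188) = -162
S_xx = nΣx² − (Σx)² = 6·149 − 27² = 894 − 729 = 165
S_yy = nΣy² − (Σy)² = 6·374 − (-44)² = 2244 − 1936 = 308
r = S_xy / √(S_xx·S_yy) = -162 / √(165·308) = -162 / √50820 = -162 / 225.4329 = -0.7186
t = r·√(n−2)/√(1−r²) = -0.7186·√4 / √(1−0.516386) = -1.437200 / 0.695424 = -2.067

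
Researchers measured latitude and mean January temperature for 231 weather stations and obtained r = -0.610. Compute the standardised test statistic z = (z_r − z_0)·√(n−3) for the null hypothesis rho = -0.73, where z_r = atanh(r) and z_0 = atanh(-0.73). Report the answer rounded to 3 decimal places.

3.319

z_r = atanh(-0.610) = -0.708921,  z_0 = atanh(-0.73) = -0.928727
SE = 1/√(n−3) = 1/√228 = 0.066227
z = (z_r − z_0)/SE = (-0.708921 − (-0.928727)) / 0.066227 = 0.219806 / 0.066227 = 3.319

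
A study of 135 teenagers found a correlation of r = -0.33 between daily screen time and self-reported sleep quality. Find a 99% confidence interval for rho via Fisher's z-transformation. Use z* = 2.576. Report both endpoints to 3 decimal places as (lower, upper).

z_r = atanh(-0.33) = -0.342828;  SE = 1/√(n−3) = 1/√132 = 0.087039
z-limits: -0.342828 ± 2.576·0.087039 = -0.342828 ± 0.224212 = [-0.567040, -0.118616]
ρ-limits: (tanh -0.567040, tanh -0.118616) = (-0.513, -0.118)

(-0.513, -0.118)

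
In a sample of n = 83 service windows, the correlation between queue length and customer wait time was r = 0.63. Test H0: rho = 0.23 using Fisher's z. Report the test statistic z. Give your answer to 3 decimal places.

4.537

Fisher z: atanh(0.63) = 0.741416, atanh(0.23) = 0.234189
z = (z_r − z_0)·√(n−3) = (0.741416 − 0.234189)·√80 = 0.507227 · 8.944272 = 4.537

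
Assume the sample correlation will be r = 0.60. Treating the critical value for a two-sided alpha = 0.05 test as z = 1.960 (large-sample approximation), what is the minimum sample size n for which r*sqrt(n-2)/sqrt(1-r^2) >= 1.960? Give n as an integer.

Need r·√(n−2)/√(1−r²) ≥ 1.960
√(n−2) ≥ 1.960·√(1−0.3600) / 0.60 = 1.960·0.800000 / 0.60 = 2.6133
n−2 ≥ 6.8293  ⇒  n ≥ 8.8293
Smallest integer n = 9

9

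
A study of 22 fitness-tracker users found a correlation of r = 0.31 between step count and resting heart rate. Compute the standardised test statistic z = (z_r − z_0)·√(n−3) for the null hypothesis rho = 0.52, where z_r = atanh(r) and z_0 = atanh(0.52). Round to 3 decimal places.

Fisher z: atanh(0.31) = 0.320545, atanh(0.52) = 0.576340
z = (z_r − z_0)·√(n−3) = (0.320545 − 0.576340)·√19 = -0.255795 · 4.358899 = -1.115

-1.115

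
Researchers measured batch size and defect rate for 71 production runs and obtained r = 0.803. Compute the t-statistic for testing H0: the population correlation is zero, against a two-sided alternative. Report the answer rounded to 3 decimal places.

t = r·√(n−2) / √(1−r²) with r = 0.803, n = 71
  = 0.803·√69 / √(1 − 0.644809)
  = 0.803·8.306624 / 0.595979
  = 6.670219 / 0.595979 = 11.192

11.192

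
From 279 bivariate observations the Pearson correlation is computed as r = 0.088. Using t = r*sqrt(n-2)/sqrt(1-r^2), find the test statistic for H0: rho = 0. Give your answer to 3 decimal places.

1 − r² = 1 − 0.007744 = 0.992256;  √(1−r²) = 0.996120
√(n−2) = √277 = 16.643317
t = r·√(n−2)/√(1−r²) = 0.088 · 16.643317 / 0.996120 = 1.470

1.470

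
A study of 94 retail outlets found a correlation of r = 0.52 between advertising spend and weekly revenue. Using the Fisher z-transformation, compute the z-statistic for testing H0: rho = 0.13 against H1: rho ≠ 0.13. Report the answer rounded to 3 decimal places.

Fisher z: atanh(0.52) = 0.576340, atanh(0.13) = 0.130740
z = (z_r − z_0)·√(n−3) = (0.576340 − 0.130740)·√91 = 0.445600 · 9.539392 = 4.251

4.251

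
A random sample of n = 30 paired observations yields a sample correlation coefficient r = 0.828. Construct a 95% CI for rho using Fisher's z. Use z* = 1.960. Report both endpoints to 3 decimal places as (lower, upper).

z_r = atanh(0.828) = 1.181742;  SE = 1/√(n−3) = 1/√27 = 0.192450
z-limits: 1.181742 ± 1.960·0.192450 = 1.181742 ± 0.377202 = [0.804540, 1.558944]
ρ-limits: (tanh 0.804540, tanh 1.558944) = (0.667, 0.915)

(0.667, 0.915)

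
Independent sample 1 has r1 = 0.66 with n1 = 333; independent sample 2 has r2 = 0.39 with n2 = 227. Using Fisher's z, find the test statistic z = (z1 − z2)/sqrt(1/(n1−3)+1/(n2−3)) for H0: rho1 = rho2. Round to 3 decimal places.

4.401

z1 = atanh(0.66) = 0.792814,  z2 = atanh(0.39) = 0.411800
SE = √(1/(n1−3) + 1/(n2−3)) = √(1/330 + 1/224) = √(0.0030303 + 0.0044643) = √0.0074946 = 0.086571
z = (z1 − z2)/SE = (0.792814 − 0.411800) / 0.086571 = 0.381014 / 0.086571 = 4.401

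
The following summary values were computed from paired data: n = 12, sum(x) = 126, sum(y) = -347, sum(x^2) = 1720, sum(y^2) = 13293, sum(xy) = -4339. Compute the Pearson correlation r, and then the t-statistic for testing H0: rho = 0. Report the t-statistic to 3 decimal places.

-2.444

Numerator: nΣxy − (Σx)(Σy) = 12·(-4339) − (126)(-347) = -8346
Denominator: √[(nΣx²−(Σx)²)(nΣy²−(Σy)²)]
  nΣx²−(Σx)² = 12·1720 − 15876 = 4764;  nΣy²−(Σy)² = 12·13293 − 120409 = 39107
  √(4764·39107) = √186305748 = 13649.3864
r = -8346 / 13649.3864 = -0.6115
t = r·√(n−2)/√(1−r²) = -0.6115·√10 / √(1−0.373932) = -1.933733 / 0.791245 = -2.444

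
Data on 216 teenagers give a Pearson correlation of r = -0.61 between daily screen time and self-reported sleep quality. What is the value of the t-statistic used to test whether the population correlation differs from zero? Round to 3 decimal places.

-11.261

t = r·√(n−2) / √(1−r²) with r = -0.61, n = 216
  = -0.61·√214 / √(1 − 0.3721)
  = -0.61·14.628739 / 0.792401
  = -8.923531 / 0.792401 = -11.261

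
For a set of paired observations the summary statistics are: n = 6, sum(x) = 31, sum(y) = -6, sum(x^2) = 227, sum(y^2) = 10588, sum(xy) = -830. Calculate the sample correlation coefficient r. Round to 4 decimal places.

-0.9501

Numerator: nΣxy − (Σx)(Σy) = 6·(-830) − (31)(-6) = -4794
Denominator: √[(nΣx²−(Σx)²)(nΣy²−(Σy)²)]
  nΣx²−(Σx)² = 6·227 − 961 = 401;  nΣy²−(Σy)² = 6·10588 − 36 = 63492
  √(401·63492) = √25460292 = 5045.8193
r = -4794 / 5045.8193 = -0.9501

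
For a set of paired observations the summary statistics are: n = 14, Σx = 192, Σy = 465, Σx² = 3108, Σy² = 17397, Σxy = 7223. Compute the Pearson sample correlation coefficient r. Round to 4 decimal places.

0.8785

S_xy = nΣxy − ΣxΣy = 14·7223 − 192·465 = 101122 − 89280 = 11842
S_xx = nΣx² − (Σx)² = 14·3108 − 192² = 43512 − 36864 = 6648
S_yy = nΣy² − (Σy)² = 14·17397 − 465² = 243558 − 216225 = 27333
r = S_xy / √(S_xx·S_yy) = 11842 / √(6648·27333) = 11842 / √181709784 = 11842 / 13479.9772 = 0.8785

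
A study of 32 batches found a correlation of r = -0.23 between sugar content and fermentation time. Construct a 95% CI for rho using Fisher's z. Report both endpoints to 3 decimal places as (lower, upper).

Fisher z: z_r = atanh(r) = ½·ln((1+(-0.23))/(1−(-0.23))) = -0.234189
SE(z) = 1/√(n−3) = 1/√29 = 0.185695
95% ⇒ z* = 1.960; margin = 1.960·0.185695 = 0.363962
CI on z-scale: (-0.598151, 0.129773)
Back-transform: tanh(-0.598151) = -0.535733, tanh(0.129773) = 0.129049

(-0.536, 0.129)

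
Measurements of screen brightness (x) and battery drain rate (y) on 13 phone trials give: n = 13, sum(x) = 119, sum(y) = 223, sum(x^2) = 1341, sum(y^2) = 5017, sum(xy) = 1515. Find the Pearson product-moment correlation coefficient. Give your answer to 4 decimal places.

Numerator: nΣxy − (Σx)(Σy) = 13·1515 − (119)(223) = -6842
Denominator: √[(nΣx²−(Σx)²)(nΣy²−(Σy)²)]
  nΣx²−(Σx)² = 13·1341 − 14161 = 3272;  nΣy²−(Σy)² = 13·5017 − 49729 = 15492
  √(3272·15492) = √50689824 = 7119.6786
r = -6842 / 7119.6786 = -0.9610

-0.9610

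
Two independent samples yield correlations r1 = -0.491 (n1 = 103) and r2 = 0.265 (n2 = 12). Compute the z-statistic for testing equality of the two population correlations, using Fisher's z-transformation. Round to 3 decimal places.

Fisher z-transforms: z1 = atanh(-0.491) = -0.537377, z2 = atanh(0.265) = 0.271478; difference d = -0.808855
Var(d) = 1/100 + 1/9 = 0.0100000 + 0.1111111 = 0.1211111
z = d/√Var(d) = -0.808855 / √0.1211111 = -0.808855 / 0.348010 = -2.324

-2.324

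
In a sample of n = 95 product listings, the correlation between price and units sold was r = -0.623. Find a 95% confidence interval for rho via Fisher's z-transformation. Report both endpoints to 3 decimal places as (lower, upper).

(-0.733, -0.482)

z_r = atanh(-0.623) = -0.729893;  SE = 1/√(n−3) = 1/√92 = 0.104257
z-limits: -0.729893 ± 1.960·0.104257 = -0.729893 ± 0.204344 = [-0.934237, -0.525549]
ρ-limits: (tanh -0.934237, tanh -0.525549) = (-0.733, -0.482)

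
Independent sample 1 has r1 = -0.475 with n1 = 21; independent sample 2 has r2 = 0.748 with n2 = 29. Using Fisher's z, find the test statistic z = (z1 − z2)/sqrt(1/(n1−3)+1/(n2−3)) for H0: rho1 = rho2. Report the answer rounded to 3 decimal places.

-4.843

z1 = atanh(-0.475) = -0.516508,  z2 = atanh(0.748) = 0.968399
SE = √(1/(n1−3) + 1/(n2−3)) = √(1/18 + 1/26) = √(0.0555556 + 0.0384615) = √0.0940171 = 0.306622
z = (z1 − z2)/SE = (-0.516508 − 0.968399) / 0.306622 = -1.484907 / 0.306622 = -4.843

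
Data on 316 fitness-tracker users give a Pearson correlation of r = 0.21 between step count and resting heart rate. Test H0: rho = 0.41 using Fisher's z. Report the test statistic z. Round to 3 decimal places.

-3.935

Fisher z: atanh(0.21) = 0.213171, atanh(0.41) = 0.435611
z = (z_r − z_0)·√(n−3) = (0.213171 − 0.435611)·√313 = -0.222440 · 17.691806 = -3.935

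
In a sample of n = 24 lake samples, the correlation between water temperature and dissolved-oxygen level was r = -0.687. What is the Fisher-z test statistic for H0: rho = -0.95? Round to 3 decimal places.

4.535

Fisher z: atanh(-0.687) = -0.842252, atanh(-0.95) = -1.831781
z = (z_r − z_0)·√(n−3) = (-0.842252 − (-1.831781))·√21 = 0.989529 · 4.582576 = 4.535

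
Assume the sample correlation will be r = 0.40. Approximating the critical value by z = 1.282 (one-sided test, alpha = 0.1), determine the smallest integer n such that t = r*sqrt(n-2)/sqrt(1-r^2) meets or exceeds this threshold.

r√(n−2)/√(1−r²) ≥ 1.282  ⇔  n−2 ≥ (1.282)²·(1−r²)/r²
(1−r²)/r² = (1−0.1600)/0.1600 = 5.2500
n ≥ 2 + 1.643524·5.2500 = 2 + 8.6285 = 10.6285
⌈10.6285⌉ = 11

11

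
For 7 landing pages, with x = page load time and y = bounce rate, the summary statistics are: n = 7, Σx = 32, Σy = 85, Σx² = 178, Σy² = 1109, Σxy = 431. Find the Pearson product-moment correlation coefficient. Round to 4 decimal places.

S_xy = nΣxy − ΣxΣy = 7·431 − 32·85 = 3017 − 2720 = 297
S_xx = nΣx² − (Σx)² = 7·178 − 32² = 1246 − 1024 = 222
S_yy = nΣy² − (Σy)² = 7·1109 − 85² = 7763 − 7225 = 538
r = S_xy / √(S_xx·S_yy) = 297 / √(222·538) = 297 / √119436 = 297 / 345.5951 = 0.8594

0.8594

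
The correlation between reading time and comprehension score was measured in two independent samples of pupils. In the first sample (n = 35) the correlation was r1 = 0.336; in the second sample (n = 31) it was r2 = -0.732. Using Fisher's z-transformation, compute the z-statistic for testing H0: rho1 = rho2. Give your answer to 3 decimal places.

z1 = atanh(0.336) = 0.349577,  z2 = atanh(-0.732) = -0.933023
SE = √(1/(n1−3) + 1/(n2−3)) = √(1/32 + 1/28) = √(0.0312500 + 0.0357143) = √0.0669643 = 0.258775
z = (z1 − z2)/SE = (0.349577 − (-0.933023)) / 0.258775 = 1.282600 / 0.258775 = 4.956

4.956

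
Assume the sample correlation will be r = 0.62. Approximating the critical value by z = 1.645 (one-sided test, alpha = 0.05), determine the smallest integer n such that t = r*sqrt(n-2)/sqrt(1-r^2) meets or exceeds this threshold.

7

Need r·√(n−2)/√(1−r²) ≥ 1.645
√(n−2) ≥ 1.645·√(1−0.3844) / 0.62 = 1.645·0.784602 / 0.62 = 2.0817
n−2 ≥ 4.3335  ⇒  n ≥ 6.3335
Smallest integer n = 7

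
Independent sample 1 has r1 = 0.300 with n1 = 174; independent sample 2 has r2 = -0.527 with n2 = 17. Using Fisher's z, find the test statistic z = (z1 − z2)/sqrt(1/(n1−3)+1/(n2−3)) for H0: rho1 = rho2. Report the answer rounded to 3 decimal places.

3.221

z1 = atanh(0.300) = 0.309520,  z2 = atanh(-0.527) = -0.585982
SE = √(1/(n1−3) + 1/(n2−3)) = √(1/171 + 1/14) = √(0.0058480 + 0.0714286) = √0.0772766 = 0.277987
z = (z1 − z2)/SE = (0.309520 − (-0.585982)) / 0.277987 = 0.895502 / 0.277987 = 3.221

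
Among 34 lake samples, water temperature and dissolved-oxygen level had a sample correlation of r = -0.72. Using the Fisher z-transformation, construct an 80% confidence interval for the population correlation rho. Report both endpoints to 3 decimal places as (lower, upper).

(-0.814, -0.590)

z_r = atanh(-0.72) = -0.907645;  SE = 1/√(n−3) = 1/√31 = 0.179605
z-limits: -0.907645 ± 1.282·0.179605 = -0.907645 ± 0.230254 = [-1.137899, -0.677391]
ρ-limits: (tanh -1.137899, tanh -0.677391) = (-0.814, -0.590)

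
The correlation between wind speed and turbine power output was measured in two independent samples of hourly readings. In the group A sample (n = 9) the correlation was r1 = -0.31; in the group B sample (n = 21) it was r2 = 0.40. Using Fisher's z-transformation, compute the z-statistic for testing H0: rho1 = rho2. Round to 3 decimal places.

-1.579

Fisher z-transforms: z1 = atanh(-0.31) = -0.320545, z2 = atanh(0.40) = 0.423649; difference d = -0.744194
Var(d) = 1/6 + 1/18 = 0.1666667 + 0.0555556 = 0.2222223
z = d/√Var(d) = -0.744194 / √0.2222223 = -0.744194 / 0.471405 = -1.579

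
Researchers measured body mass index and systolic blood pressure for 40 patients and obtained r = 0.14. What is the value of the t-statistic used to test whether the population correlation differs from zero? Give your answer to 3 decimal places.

0.872

1 − r² = 1 − 0.0196 = 0.9804;  √(1−r²) = 0.990152
√(n−2) = √38 = 6.164414
t = r·√(n−2)/√(1−r²) = 0.14 · 6.164414 / 0.990152 = 0.872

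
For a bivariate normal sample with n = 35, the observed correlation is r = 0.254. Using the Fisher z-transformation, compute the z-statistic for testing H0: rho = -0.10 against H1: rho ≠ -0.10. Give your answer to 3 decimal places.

2.037

Fisher z: atanh(0.254) = 0.259684, atanh(-0.10) = -0.100335
z = (z_r − z_0)·√(n−3) = (0.259684 − (-0.100335))·√32 = 0.360019 · 5.656854 = 2.037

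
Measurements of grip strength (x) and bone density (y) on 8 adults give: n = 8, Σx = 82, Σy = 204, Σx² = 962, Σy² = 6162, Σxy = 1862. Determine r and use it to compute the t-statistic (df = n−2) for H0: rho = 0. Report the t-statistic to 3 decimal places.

Numerator: nΣxy − (Σx)(Σy) = 8·1862 − (82)(204) = -1832
Denominator: √[(nΣx²−(Σx)²)(nΣy²−(Σy)²)]
  nΣx²−(Σx)² = 8·962 − 6724 = 972;  nΣy²−(Σy)² = 8·6162 − 41616 = 7680
  √(972·7680) = √7464960 = 2732.2079
r = -1832 / 2732.2079 = -0.6705
t = r·√(n−2)/√(1−r²) = -0.6705·√6 / √(1−0.449570) = -1.642383 / 0.741910 = -2.214

-2.214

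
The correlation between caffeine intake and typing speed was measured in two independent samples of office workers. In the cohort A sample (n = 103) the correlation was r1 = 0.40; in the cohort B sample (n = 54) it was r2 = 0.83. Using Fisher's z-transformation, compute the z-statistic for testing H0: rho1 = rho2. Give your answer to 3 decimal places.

z1 = atanh(0.40) = 0.423649,  z2 = atanh(0.83) = 1.188136
SE = √(1/(n1−3) + 1/(n2−3)) = √(1/100 + 1/51) = √(0.0100000 + 0.0196078) = √0.0296078 = 0.172069
z = (z1 − z2)/SE = (0.423649 − 1.188136) / 0.172069 = -0.764487 / 0.172069 = -4.443

-4.443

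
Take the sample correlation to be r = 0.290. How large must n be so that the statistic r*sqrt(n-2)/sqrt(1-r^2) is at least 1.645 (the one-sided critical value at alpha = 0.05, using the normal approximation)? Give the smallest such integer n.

Need r·√(n−2)/√(1−r²) ≥ 1.645
√(n−2) ≥ 1.645·√(1−0.084100) / 0.290 = 1.645·0.957027 / 0.290 = 5.4287
n−2 ≥ 29.4708  ⇒  n ≥ 31.4708
Smallest integer n = 32

32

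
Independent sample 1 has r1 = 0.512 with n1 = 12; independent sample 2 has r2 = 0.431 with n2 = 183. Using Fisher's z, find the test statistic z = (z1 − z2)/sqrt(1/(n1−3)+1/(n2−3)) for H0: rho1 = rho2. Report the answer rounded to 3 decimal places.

z1 = atanh(0.512) = 0.565437,  z2 = atanh(0.431) = 0.461124
SE = √(1/(n1−3) + 1/(n2−3)) = √(1/9 + 1/180) = √(0.1111111 + 0.0055556) = √0.1166667 = 0.341565
z = (z1 − z2)/SE = (0.565437 − 0.461124) / 0.341565 = 0.104313 / 0.341565 = 0.305

0.305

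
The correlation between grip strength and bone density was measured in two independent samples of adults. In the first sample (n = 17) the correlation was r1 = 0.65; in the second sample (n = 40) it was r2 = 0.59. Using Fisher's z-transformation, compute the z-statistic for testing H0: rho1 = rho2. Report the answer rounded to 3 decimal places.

0.311

z1 = atanh(0.65) = 0.775299,  z2 = atanh(0.59) = 0.677666
SE = √(1/(n1−3) + 1/(n2−3)) = √(1/14 + 1/37) = √(0.0714286 + 0.0270270) = √0.0984556 = 0.313776
z = (z1 − z2)/SE = (0.775299 − 0.677666) / 0.313776 = 0.097633 / 0.313776 = 0.311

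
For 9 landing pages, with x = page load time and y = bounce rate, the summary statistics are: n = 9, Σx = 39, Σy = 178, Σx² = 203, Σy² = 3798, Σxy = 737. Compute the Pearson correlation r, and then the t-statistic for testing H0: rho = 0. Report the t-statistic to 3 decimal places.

Numerator: nΣxy − (Σx)(Σy) = 9·737 − (39)(178) = -309
Denominator: √[(nΣx²−(Σx)²)(nΣy²−(Σy)²)]
  nΣx²−(Σx)² = 9·203 − 1521 = 306;  nΣy²−(Σy)² = 9·3798 − 31684 = 2498
  √(306·2498) = √764388 = 874.2929
r = -309 / 874.2929 = -0.3534
t = r·√(n−2)/√(1−r²) = -0.3534·√7 / √(1−0.124892) = -0.935009 / 0.935472 = -1.000

-1.000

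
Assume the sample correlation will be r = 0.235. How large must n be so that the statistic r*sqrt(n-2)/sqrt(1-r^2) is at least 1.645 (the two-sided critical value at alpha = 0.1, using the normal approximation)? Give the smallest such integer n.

Need r·√(n−2)/√(1−r²) ≥ 1.645
√(n−2) ≥ 1.645·√(1−0.055225) / 0.235 = 1.645·0.971995 / 0.235 = 6.8040
n−2 ≥ 46.2944  ⇒  n ≥ 48.2944
Smallest integer n = 49

49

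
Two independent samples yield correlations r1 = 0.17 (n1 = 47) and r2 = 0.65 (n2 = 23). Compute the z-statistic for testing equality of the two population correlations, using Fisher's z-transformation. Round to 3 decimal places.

z1 = atanh(0.17) = 0.171667,  z2 = atanh(0.65) = 0.775299
SE = √(1/(n1−3) + 1/(n2−3)) = √(1/44 + 1/20) = √(0.0227273 + 0.0500000) = √0.0727273 = 0.269680
z = (z1 − z2)/SE = (0.171667 − 0.775299) / 0.269680 = -0.603632 / 0.269680 = -2.238

-2.238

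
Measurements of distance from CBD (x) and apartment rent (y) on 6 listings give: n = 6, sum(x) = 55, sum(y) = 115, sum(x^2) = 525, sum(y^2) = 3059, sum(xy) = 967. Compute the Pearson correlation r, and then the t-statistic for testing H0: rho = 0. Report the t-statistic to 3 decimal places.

S_xy = nΣxy − ΣxΣy = 6·967 − 55·115 = 5802 − 6325 = -523
S_xx = nΣx² − (Σx)² = 6·525 − 55² = 3150 − 3025 = 125
S_yy = nΣy² − (Σy)² = 6·3059 − 115² = 18354 − 13225 = 5129
r = S_xy / √(S_xx·S_yy) = -523 / √(125·5129) = -523 / √641125 = -523 / 800.7028 = -0.6532
t = r·√(n−2)/√(1−r²) = -0.6532·√4 / √(1−0.426670) = -1.306400 / 0.757186 = -1.725

-1.725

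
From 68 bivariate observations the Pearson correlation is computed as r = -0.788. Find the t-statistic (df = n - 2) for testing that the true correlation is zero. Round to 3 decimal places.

t = r·√(n−2) / √(1−r²) with r = -0.788, n = 68
  = -0.788·√66 / √(1 − 0.620944)
  = -0.788·8.124038 / 0.615675
  = -6.401742 / 0.615675 = -10.398

-10.398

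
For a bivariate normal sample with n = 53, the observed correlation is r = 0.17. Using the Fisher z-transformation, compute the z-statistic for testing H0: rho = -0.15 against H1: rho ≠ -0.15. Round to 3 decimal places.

2.283

Fisher z: atanh(0.17) = 0.171667, atanh(-0.15) = -0.151140
z = (z_r − z_0)·√(n−3) = (0.171667 − (-0.151140))·√50 = 0.322807 · 7.071068 = 2.283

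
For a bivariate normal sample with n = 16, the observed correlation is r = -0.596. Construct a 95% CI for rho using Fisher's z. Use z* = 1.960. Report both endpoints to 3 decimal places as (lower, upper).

z_r = atanh(-0.596) = -0.686920;  SE = 1/√(n−3) = 1/√13 = 0.277350
z-limits: -0.686920 ± 1.960·0.277350 = -0.686920 ± 0.543606 = [-1.230526, -0.143314]
ρ-limits: (tanh -1.230526, tanh -0.143314) = (-0.843, -0.142)

(-0.843, -0.142)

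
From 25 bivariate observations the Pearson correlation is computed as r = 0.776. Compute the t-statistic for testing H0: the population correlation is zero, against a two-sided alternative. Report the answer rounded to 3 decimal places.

1 − r² = 1 − 0.602176 = 0.397824;  √(1−r²) = 0.630733
√(n−2) = √23 = 4.795832
t = r·√(n−2)/√(1−r²) = 0.776 · 4.795832 / 0.630733 = 5.900

5.900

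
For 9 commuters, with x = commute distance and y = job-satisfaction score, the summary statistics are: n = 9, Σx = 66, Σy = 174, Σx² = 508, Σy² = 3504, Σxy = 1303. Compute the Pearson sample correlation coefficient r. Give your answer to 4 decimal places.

0.4658

Numerator: nΣxy − (Σx)(Σy) = 9·1303 − (66)(174) = 243
Denominator: √[(nΣx²−(Σx)²)(nΣy²−(Σy)²)]
  nΣx²−(Σx)² = 9·508 − 4356 = 216;  nΣy²−(Σy)² = 9·3504 − 30276 = 1260
  √(216·1260) = √272160 = 521.6896
r = 243 / 521.6896 = 0.4658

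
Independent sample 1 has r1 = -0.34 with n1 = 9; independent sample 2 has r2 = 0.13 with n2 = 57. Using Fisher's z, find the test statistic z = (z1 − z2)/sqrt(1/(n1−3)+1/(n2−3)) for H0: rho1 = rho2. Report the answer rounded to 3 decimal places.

-1.127

z1 = atanh(-0.34) = -0.354093,  z2 = atanh(0.13) = 0.130740
SE = √(1/(n1−3) + 1/(n2−3)) = √(1/6 + 1/54) = √(0.1666667 + 0.0185185) = √0.1851852 = 0.430332
z = (z1 − z2)/SE = (-0.354093 − 0.130740) / 0.430332 = -0.484833 / 0.430332 = -1.127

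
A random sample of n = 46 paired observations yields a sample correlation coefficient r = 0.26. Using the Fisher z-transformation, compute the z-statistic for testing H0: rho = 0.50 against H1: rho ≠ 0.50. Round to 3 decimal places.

z_r = atanh(0.26) = 0.266108,  z_0 = atanh(0.50) = 0.549306
SE = 1/√(n−3) = 1/√43 = 0.152499
z = (z_r − z_0)/SE = (0.266108 − 0.549306) / 0.152499 = -0.283198 / 0.152499 = -1.857

-1.857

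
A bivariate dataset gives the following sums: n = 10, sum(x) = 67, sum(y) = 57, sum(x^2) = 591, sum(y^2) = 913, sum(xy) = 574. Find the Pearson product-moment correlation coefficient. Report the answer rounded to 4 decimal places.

S_xy = nΣxy − ΣxΣy = 10·574 − 67·57 = 5740 − 3819 = 1921
S_xx = nΣx² − (Σx)² = 10·591 − 67² = 5910 − 4489 = 1421
S_yy = nΣy² − (Σy)² = 10·913 − 57² = 9130 − 3249 = 5881
r = S_xy / √(S_xx·S_yy) = 1921 / √(1421·5881) = 1921 / √8356901 = 1921 / 2890.8305 = 0.6645

0.6645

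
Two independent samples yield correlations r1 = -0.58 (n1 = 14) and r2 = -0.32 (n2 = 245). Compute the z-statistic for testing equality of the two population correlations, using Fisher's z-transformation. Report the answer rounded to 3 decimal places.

-1.073

Fisher z-transforms: z1 = atanh(-0.58) = -0.662463, z2 = atanh(-0.32) = -0.331647; difference d = -0.330816
Var(d) = 1/11 + 1/242 = 0.0909091 + 0.0041322 = 0.0950413
z = d/√Var(d) = -0.330816 / √0.0950413 = -0.330816 / 0.308288 = -1.073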